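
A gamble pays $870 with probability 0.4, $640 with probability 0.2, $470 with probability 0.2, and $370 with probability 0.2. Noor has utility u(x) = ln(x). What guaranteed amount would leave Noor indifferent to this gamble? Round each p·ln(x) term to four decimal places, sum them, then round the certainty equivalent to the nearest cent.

$609.66

E[u] = 0.4·ln(870) + 0.2·ln(640) + 0.2·ln(470) + 0.2·ln(370) = 2.7074 + 1.2923 + 1.2305 + 1.1827 = 6.4129
CE = e^6.4129 ≈ 609.66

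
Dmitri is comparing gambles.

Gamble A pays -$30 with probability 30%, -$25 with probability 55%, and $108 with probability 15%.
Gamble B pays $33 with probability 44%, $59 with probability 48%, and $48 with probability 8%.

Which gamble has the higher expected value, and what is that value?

Gamble B ($46.68)

Gamble A = 0.3 × (-30) + 0.55 × (-25) + 0.15 × 108 = -9 − 13.75 + 16.2 = -6.55
Gamble B = 0.44 × 33 + 0.48 × 59 + 0.08 × 48 = 14.52 + 28.32 + 3.84 = 46.68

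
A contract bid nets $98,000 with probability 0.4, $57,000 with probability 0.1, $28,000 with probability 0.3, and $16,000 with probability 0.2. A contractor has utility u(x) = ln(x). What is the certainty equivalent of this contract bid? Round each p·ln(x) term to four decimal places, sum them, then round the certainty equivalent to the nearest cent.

E[u] = 0.4·ln(98000) + 0.1·ln(57000) + 0.3·ln(28000) + 0.2·ln(16000) = 4.5971 + 1.0951 + 3.0720 + 1.9361 = 10.7003
CE = e^10.7003 ≈ 44369.16

$44,369.16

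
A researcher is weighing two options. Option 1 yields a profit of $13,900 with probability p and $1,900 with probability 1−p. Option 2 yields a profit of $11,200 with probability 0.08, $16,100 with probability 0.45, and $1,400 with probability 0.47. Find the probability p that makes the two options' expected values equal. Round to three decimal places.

EV(Option 2) = 0.08 × 11200 + 0.45 × 16100 + 0.47 × 1400 = 896 + 7245 + 658 = 8799
p·13900 + (1−p)·1900 = 8799
12000p + 1900 = 8799
p = (8799 − 1900) / 12000

p = 0.575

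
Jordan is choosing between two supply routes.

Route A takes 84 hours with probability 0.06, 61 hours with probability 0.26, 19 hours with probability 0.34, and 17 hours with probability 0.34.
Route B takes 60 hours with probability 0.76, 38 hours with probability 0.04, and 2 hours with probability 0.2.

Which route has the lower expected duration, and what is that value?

Route A = 0.06 × 84 + 0.26 × 61 + 0.34 × 19 + 0.34 × 17 = 5.04 + 15.86 + 6.46 + 5.78 = 33.14
Route B = 0.76 × 60 + 0.04 × 38 + 0.2 × 2 = 45.6 + 1.52 + 0.4 = 47.52

Route A (33.14 hours)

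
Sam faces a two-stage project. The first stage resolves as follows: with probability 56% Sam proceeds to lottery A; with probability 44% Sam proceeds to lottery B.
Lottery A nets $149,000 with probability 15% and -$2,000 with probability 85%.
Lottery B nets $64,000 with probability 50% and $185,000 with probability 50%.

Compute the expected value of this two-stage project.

EV(A) = 0.15 × 149000 + 0.85 × (-2000) = 22350 − 1700 = 20650
EV(B) = 0.5 × 64000 + 0.5 × 185000 = 32000 + 92500 = 124500
Overall = 0.56 × 20650 + 0.44 × 124500 = 11564 + 54780 = 66344

$66,344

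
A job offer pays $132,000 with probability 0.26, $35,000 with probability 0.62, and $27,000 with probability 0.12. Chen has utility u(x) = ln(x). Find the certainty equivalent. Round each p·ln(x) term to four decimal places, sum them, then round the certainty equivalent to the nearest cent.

$47,906.19

E[u] = 0.26·ln(132000) + 0.62·ln(35000) + 0.12·ln(27000) = 3.0655 + 6.4871 + 1.2244 = 10.7770
CE = e^10.7770 ≈ 47906.19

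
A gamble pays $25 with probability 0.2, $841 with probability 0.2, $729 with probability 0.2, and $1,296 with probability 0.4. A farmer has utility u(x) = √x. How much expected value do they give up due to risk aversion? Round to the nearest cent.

E[u] = 0.2·√25 + 0.2·√841 + 0.2·√729 + 0.4·√1296 = 0.2·5 + 0.2·29 + 0.2·27 + 0.4·36 = 26.6
CE = (26.6)² = 707.56
Risk premium = EV − CE = 837.4 − 707.56 = 129.84

$129.84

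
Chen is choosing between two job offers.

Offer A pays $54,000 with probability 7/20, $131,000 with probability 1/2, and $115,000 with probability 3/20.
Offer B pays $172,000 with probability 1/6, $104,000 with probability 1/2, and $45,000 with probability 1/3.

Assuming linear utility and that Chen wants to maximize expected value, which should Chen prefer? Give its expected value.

Offer A = 7/20 × 54000 + 1/2 × 131000 + 3/20 × 115000 = 18900 + 65500 + 17250 = 101650
Offer B = 1/6 × 172000 + 1/2 × 104000 + 1/3 × 45000 = 28666.6667 + 52000 + 15000 = 95666.6667

Offer A ($101,650)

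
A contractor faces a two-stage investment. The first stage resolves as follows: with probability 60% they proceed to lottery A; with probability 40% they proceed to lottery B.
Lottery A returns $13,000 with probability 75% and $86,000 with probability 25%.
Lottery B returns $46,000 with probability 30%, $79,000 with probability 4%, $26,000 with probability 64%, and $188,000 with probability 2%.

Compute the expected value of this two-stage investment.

$33,694

EV(A) = 0.75 × 13000 + 0.25 × 86000 = 9750 + 21500 = 31250
EV(B) = 0.3 × 46000 + 0.04 × 79000 + 0.64 × 26000 + 0.02 × 188000 = 13800 + 3160 + 16640 + 3760 = 37360
Overall = 0.6 × 31250 + 0.4 × 37360 = 18750 + 14944 = 33694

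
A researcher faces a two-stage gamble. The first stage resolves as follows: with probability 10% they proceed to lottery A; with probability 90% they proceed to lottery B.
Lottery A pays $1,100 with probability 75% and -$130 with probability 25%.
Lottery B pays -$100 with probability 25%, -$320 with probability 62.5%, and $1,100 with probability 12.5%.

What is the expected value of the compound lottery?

$0.50

EV(A) = 0.75 × 1100 + 0.25 × (-130) = 825 − 32.5 = 792.5
EV(B) = 0.25 × (-100) + 0.625 × (-320) + 0.125 × 1100 = -25 − 200 + 137.5 = -87.5
Overall = 0.1 × 792.5 + 0.9 × (-87.5) = 79.25 − 78.75 = 0.5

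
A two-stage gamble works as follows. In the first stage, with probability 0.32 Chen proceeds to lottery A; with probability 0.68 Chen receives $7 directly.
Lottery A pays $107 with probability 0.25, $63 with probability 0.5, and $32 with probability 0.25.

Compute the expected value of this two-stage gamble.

$25.96

EV(A) = 0.25 × 107 + 0.5 × 63 + 0.25 × 32 = 26.75 + 31.5 + 8 = 66.25
Branch B: 7 (certain)
Overall = 0.32 × 66.25 + 0.68 × 7 = 21.2 + 4.76 = 25.96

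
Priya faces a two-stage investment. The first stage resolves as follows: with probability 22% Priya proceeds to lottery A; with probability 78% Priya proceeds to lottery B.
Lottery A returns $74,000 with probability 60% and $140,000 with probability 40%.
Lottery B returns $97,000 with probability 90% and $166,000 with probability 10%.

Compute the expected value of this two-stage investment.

EV(A) = 0.6 × 74000 + 0.4 × 140000 = 44400 + 56000 = 100400
EV(B) = 0.9 × 97000 + 0.1 × 166000 = 87300 + 16600 = 103900
Overall = 0.22 × 100400 + 0.78 × 103900 = 22088 + 81042 = 103130

$103,130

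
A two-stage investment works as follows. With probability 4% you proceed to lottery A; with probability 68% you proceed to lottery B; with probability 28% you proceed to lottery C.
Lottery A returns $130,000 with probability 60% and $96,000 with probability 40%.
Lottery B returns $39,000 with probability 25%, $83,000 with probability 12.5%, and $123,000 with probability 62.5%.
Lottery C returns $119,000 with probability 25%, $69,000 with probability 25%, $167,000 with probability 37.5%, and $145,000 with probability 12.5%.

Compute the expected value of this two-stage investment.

$106,386

EV(A) = 0.6 × 130000 + 0.4 × 96000 = 78000 + 38400 = 116400
EV(B) = 0.25 × 39000 + 0.125 × 83000 + 0.625 × 123000 = 9750 + 10375 + 76875 = 97000
EV(C) = 0.25 × 119000 + 0.25 × 69000 + 0.375 × 167000 + 0.125 × 145000 = 29750 + 17250 + 62625 + 18125 = 127750
Overall = 0.04 × 116400 + 0.68 × 97000 + 0.28 × 127750 = 4656 + 65960 + 35770 = 106386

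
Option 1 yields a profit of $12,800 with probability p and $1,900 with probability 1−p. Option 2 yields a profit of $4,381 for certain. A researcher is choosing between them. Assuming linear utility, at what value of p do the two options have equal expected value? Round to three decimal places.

p·12800 + (1−p)·1900 = 4381
10900p + 1900 = 4381
p = (4381 − 1900) / 10900

p = 0.228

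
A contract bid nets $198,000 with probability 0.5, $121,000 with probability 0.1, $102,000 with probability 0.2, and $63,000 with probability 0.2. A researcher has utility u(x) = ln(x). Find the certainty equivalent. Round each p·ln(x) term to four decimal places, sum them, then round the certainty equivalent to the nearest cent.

$131,281.61

E[u] = 0.5·ln(198000) + 0.1·ln(121000) + 0.2·ln(102000) + 0.2·ln(63000) = 6.0980 + 1.1704 + 2.3065 + 2.2102 = 11.7851
CE = e^11.7851 ≈ 131281.61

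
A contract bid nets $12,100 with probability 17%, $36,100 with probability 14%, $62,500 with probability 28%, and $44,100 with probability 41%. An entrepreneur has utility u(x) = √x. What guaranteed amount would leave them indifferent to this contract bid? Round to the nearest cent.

E[u] = 0.17·√12100 + 0.14·√36100 + 0.28·√62500 + 0.41·√44100 = 0.17·110 + 0.14·190 + 0.28·250 + 0.41·210 = 201.4
CE = (201.4)² = 40561.96

$40,561.96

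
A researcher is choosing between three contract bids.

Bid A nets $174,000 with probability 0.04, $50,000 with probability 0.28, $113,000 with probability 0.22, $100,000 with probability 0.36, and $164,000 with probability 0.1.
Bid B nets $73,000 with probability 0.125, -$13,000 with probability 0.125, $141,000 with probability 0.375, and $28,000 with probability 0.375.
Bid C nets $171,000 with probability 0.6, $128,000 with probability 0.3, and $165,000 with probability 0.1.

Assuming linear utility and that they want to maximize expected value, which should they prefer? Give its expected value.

Bid C ($157,500)

Bid A = 0.04 × 174000 + 0.28 × 50000 + 0.22 × 113000 + 0.36 × 100000 + 0.1 × 164000 = 6960 + 14000 + 24860 + 36000 + 16400 = 98220
Bid B = 0.125 × 73000 + 0.125 × (-13000) + 0.375 × 141000 + 0.375 × 28000 = 9125 − 1625 + 52875 + 10500 = 70875
Bid C = 0.6 × 171000 + 0.3 × 128000 + 0.1 × 165000 = 102600 + 38400 + 16500 = 157500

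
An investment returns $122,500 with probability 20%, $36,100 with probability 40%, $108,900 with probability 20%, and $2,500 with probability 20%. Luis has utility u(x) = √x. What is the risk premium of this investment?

$11,936

E[u] = 0.2·√122500 + 0.4·√36100 + 0.2·√108900 + 0.2·√2500 = 0.2·350 + 0.4·190 + 0.2·330 + 0.2·50 = 222
CE = (222)² = 49284
Risk premium = EV − CE = 61220 − 49284 = 11936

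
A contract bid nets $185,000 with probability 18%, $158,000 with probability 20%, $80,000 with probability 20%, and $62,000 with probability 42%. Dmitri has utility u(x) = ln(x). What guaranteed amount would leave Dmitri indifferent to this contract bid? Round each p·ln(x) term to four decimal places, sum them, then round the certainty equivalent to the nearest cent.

E[u] = 0.18·ln(185000) + 0.2·ln(158000) + 0.2·ln(80000) + 0.42·ln(62000) = 2.1831 + 2.3941 + 2.2580 + 4.6347 = 11.4699
CE = e^11.4699 ≈ 95788.70

$95,788.70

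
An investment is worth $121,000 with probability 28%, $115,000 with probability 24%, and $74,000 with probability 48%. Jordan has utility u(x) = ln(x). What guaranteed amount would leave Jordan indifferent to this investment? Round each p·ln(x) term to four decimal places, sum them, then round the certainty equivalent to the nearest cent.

E[u] = 0.28·ln(121000) + 0.24·ln(115000) + 0.48·ln(74000) = 3.2770 + 2.7966 + 5.3817 = 11.4553
CE = e^11.4553 ≈ 94400.34

$94,400.34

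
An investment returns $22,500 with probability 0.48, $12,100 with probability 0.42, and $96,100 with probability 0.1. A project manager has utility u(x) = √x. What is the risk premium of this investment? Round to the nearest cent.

E[u] = 0.48·√22500 + 0.42·√12100 + 0.1·√96100 = 0.48·150 + 0.42·110 + 0.1·310 = 149.2
CE = (149.2)² = 22260.64
Risk premium = EV − CE = 25492 − 22260.64 = 3231.36

$3,231.36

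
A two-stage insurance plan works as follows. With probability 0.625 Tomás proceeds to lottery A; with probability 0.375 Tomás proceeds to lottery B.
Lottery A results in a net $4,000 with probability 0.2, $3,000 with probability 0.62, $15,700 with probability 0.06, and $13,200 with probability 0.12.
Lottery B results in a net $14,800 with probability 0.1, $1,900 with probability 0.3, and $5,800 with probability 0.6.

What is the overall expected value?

$5,315

EV(A) = 0.2 × 4000 + 0.62 × 3000 + 0.06 × 15700 + 0.12 × 13200 = 800 + 1860 + 942 + 1584 = 5186
EV(B) = 0.1 × 14800 + 0.3 × 1900 + 0.6 × 5800 = 1480 + 570 + 3480 = 5530
Overall = 0.625 × 5186 + 0.375 × 5530 = 3241.25 + 2073.75 = 5315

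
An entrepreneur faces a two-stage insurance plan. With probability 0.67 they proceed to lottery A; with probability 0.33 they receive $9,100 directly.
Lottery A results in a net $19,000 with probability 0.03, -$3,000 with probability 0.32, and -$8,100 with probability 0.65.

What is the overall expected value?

EV(A) = 0.03 × 19000 + 0.32 × (-3000) + 0.65 × (-8100) = 570 − 960 − 5265 = -5655
Branch B: 9100 (certain)
Overall = 0.67 × (-5655) + 0.33 × 9100 = -3788.85 + 3003 = -785.85

-$785.85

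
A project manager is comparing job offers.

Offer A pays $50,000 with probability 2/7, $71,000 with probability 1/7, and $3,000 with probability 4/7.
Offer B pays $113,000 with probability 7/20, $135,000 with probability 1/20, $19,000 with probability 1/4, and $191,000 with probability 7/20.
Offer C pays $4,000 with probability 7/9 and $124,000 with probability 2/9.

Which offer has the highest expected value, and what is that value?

Offer B ($117,900)

Offer A = 2/7 × 50000 + 1/7 × 71000 + 4/7 × 3000 = 14285.7143 + 10142.8571 + 1714.2857 = 26142.8571
Offer B = 7/20 × 113000 + 1/20 × 135000 + 1/4 × 19000 + 7/20 × 191000 = 39550 + 6750 + 4750 + 66850 = 117900
Offer C = 7/9 × 4000 + 2/9 × 124000 = 3111.1111 + 27555.5556 = 30666.6667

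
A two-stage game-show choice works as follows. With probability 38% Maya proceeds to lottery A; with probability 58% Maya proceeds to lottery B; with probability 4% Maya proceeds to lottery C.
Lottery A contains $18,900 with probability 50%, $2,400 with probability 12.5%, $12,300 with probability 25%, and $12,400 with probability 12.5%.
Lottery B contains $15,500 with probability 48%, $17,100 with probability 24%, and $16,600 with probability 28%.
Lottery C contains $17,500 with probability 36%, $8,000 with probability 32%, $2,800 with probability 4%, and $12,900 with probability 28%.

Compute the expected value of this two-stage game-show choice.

$15,357.22

EV(A) = 0.5 × 18900 + 0.125 × 2400 + 0.25 × 12300 + 0.125 × 12400 = 9450 + 300 + 3075 + 1550 = 14375
EV(B) = 0.48 × 15500 + 0.24 × 17100 + 0.28 × 16600 = 7440 + 4104 + 4648 = 16192
EV(C) = 0.36 × 17500 + 0.32 × 8000 + 0.04 × 2800 + 0.28 × 12900 = 6300 + 2560 + 112 + 3612 = 12584
Overall = 0.38 × 14375 + 0.58 × 16192 + 0.04 × 12584 = 5462.5 + 9391.36 + 503.36 = 15357.22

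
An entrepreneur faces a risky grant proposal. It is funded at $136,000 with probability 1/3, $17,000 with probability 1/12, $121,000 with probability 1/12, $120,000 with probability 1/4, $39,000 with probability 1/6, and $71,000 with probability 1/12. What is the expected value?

$99,250

EV = 1/3 × 136000 + 1/12 × 17000 + 1/12 × 121000 + 1/4 × 120000 + 1/6 × 39000 + 1/12 × 71000 = 45333.3333 + 1416.6667 + 10083.3333 + 30000 + 6500 + 5916.6667 = 99250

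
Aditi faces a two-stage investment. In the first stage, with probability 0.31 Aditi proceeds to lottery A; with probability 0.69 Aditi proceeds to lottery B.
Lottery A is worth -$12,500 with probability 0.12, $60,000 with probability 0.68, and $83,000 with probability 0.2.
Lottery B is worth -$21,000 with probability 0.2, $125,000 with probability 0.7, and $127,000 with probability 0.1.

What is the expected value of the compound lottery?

EV(A) = 0.12 × (-12500) + 0.68 × 60000 + 0.2 × 83000 = -1500 + 40800 + 16600 = 55900
EV(B) = 0.2 × (-21000) + 0.7 × 125000 + 0.1 × 127000 = -4200 + 87500 + 12700 = 96000
Overall = 0.31 × 55900 + 0.69 × 96000 = 17329 + 66240 = 83569

$83,569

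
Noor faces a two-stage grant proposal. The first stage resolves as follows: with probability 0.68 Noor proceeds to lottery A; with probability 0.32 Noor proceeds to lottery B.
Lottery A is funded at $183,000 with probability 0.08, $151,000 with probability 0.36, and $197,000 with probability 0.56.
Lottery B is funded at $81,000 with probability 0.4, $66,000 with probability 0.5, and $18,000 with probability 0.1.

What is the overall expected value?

$143,441.60

EV(A) = 0.08 × 183000 + 0.36 × 151000 + 0.56 × 197000 = 14640 + 54360 + 110320 = 179320
EV(B) = 0.4 × 81000 + 0.5 × 66000 + 0.1 × 18000 = 32400 + 33000 + 1800 = 67200
Overall = 0.68 × 179320 + 0.32 × 67200 = 121937.6 + 21504 = 143441.6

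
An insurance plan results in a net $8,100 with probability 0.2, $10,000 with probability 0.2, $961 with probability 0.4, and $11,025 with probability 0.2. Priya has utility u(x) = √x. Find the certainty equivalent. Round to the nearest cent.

$5,097.96

E[u] = 0.2·√8100 + 0.2·√10000 + 0.4·√961 + 0.2·√11025 = 0.2·90 + 0.2·100 + 0.4·31 + 0.2·105 = 71.4
CE = (71.4)² = 5097.96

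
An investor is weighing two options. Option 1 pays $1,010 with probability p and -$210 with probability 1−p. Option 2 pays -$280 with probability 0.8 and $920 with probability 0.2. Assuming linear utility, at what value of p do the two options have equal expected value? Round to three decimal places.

EV(Option 2) = 0.8 × (-280) + 0.2 × 920 = -224 + 184 = -40
p·1010 + (1−p)·(-210) = -40
1220p − 210 = -40
p = (-40 + 210) / 1220

p = 0.139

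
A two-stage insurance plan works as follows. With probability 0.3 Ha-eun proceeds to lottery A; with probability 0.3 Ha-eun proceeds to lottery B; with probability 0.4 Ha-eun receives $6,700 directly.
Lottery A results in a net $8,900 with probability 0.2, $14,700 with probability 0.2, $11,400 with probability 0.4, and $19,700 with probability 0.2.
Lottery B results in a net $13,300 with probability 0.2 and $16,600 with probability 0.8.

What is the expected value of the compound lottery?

$11,428

EV(A) = 0.2 × 8900 + 0.2 × 14700 + 0.4 × 11400 + 0.2 × 19700 = 1780 + 2940 + 4560 + 3940 = 13220
EV(B) = 0.2 × 13300 + 0.8 × 16600 = 2660 + 13280 = 15940
Branch C: 6700 (certain)
Overall = 0.3 × 13220 + 0.3 × 15940 + 0.4 × 6700 = 3966 + 4782 + 2680 = 11428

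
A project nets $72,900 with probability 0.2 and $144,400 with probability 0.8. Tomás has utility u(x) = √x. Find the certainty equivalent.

$128,164

E[u] = 0.2·√72900 + 0.8·√144400 = 0.2·270 + 0.8·380 = 358
CE = (358)² = 128164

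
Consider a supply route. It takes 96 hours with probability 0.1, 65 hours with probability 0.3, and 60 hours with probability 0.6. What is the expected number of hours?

65.1 hours

EV = 0.1 × 96 + 0.3 × 65 + 0.6 × 60 = 9.6 + 19.5 + 36 = 65.1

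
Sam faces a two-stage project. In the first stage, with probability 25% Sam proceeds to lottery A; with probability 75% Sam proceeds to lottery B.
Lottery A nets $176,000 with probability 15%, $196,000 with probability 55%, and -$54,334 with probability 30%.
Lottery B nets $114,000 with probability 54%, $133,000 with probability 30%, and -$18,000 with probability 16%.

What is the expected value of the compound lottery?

$103,409.95

EV(A) = 0.15 × 176000 + 0.55 × 196000 + 0.3 × (-54334) = 26400 + 107800 − 16300.2 = 117899.8
EV(B) = 0.54 × 114000 + 0.3 × 133000 + 0.16 × (-18000) = 61560 + 39900 − 2880 = 98580
Overall = 0.25 × 117899.8 + 0.75 × 98580 = 29474.95 + 73935 = 103409.95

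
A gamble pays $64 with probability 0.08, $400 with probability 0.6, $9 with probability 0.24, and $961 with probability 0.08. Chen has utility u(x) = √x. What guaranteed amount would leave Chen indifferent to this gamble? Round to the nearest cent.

$250.91

E[u] = 0.08·√64 + 0.6·√400 + 0.24·√9 + 0.08·√961 = 0.08·8 + 0.6·20 + 0.24·3 + 0.08·31 = 15.84
CE = (15.84)² = 250.9056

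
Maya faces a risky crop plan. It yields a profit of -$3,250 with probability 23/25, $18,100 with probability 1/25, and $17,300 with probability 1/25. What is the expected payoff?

EV = 23/25 × (-3250) + 1/25 × 18100 + 1/25 × 17300 = -2990 + 724 + 692 = -1574

-$1,574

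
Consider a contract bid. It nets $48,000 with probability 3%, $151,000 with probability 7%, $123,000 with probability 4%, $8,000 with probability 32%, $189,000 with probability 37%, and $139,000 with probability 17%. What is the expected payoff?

$113,050

EV = 0.03 × 48000 + 0.07 × 151000 + 0.04 × 123000 + 0.32 × 8000 + 0.37 × 189000 + 0.17 × 139000 = 1440 + 10570 + 4920 + 2560 + 69930 + 23630 = 113050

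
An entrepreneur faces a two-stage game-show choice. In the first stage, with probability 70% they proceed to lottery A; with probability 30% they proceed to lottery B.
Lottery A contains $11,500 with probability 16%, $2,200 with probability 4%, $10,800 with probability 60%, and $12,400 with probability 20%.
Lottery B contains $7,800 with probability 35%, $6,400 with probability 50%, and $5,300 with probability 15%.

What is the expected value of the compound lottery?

$9,639.10

EV(A) = 0.16 × 11500 + 0.04 × 2200 + 0.6 × 10800 + 0.2 × 12400 = 1840 + 88 + 6480 + 2480 = 10888
EV(B) = 0.35 × 7800 + 0.5 × 6400 + 0.15 × 5300 = 2730 + 3200 + 795 = 6725
Overall = 0.7 × 10888 + 0.3 × 6725 = 7621.6 + 2017.5 = 9639.1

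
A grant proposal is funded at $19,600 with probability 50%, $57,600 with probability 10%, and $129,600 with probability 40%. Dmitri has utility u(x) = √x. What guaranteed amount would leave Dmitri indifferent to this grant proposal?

E[u] = 0.5·√19600 + 0.1·√57600 + 0.4·√129600 = 0.5·140 + 0.1·240 + 0.4·360 = 238
CE = (238)² = 56644

$56,644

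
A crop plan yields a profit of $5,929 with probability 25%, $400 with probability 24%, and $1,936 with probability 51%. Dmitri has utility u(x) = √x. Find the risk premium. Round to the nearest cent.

$404.29

E[u] = 0.25·√5929 + 0.24·√400 + 0.51·√1936 = 0.25·77 + 0.24·20 + 0.51·44 = 46.49
CE = (46.49)² = 2161.3201
Risk premium = EV − CE = 2565.61 − 2161.3201 = 404.2899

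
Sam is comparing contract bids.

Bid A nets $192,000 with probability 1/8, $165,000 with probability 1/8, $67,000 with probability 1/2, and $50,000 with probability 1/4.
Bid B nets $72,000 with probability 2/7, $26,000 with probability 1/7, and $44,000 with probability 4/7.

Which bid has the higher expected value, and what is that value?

Bid A = 1/8 × 192000 + 1/8 × 165000 + 1/2 × 67000 + 1/4 × 50000 = 24000 + 20625 + 33500 + 12500 = 90625
Bid B = 2/7 × 72000 + 1/7 × 26000 + 4/7 × 44000 = 20571.4286 + 3714.2857 + 25142.8571 = 49428.5714

Bid A ($90,625)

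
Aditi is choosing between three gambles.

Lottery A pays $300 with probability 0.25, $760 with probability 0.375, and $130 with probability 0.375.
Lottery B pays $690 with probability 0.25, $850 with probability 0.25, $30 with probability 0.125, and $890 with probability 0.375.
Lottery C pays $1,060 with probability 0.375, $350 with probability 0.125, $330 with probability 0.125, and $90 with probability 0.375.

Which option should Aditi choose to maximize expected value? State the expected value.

Lottery B ($722.50)

Lottery A = 0.25 × 300 + 0.375 × 760 + 0.375 × 130 = 75 + 285 + 48.75 = 408.75
Lottery B = 0.25 × 690 + 0.25 × 850 + 0.125 × 30 + 0.375 × 890 = 172.5 + 212.5 + 3.75 + 333.75 = 722.5
Lottery C = 0.375 × 1060 + 0.125 × 350 + 0.125 × 330 + 0.375 × 90 = 397.5 + 43.75 + 41.25 + 33.75 = 516.25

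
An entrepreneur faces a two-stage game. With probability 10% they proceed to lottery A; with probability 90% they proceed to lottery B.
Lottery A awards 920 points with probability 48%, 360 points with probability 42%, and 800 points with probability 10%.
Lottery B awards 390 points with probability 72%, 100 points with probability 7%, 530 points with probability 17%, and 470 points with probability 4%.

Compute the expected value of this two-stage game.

EV(A) = 0.48 × 920 + 0.42 × 360 + 0.1 × 800 = 441.6 + 151.2 + 80 = 672.8
EV(B) = 0.72 × 390 + 0.07 × 100 + 0.17 × 530 + 0.04 × 470 = 280.8 + 7 + 90.1 + 18.8 = 396.7
Overall = 0.1 × 672.8 + 0.9 × 396.7 = 67.28 + 357.03 = 424.31

424.31 points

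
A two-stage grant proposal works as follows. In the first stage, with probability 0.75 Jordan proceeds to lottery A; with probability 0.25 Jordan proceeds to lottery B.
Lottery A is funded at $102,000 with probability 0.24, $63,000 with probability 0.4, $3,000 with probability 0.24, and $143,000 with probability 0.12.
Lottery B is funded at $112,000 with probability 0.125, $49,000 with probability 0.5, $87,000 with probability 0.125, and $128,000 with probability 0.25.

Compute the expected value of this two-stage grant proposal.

$71,013.75

EV(A) = 0.24 × 102000 + 0.4 × 63000 + 0.24 × 3000 + 0.12 × 143000 = 24480 + 25200 + 720 + 17160 = 67560
EV(B) = 0.125 × 112000 + 0.5 × 49000 + 0.125 × 87000 + 0.25 × 128000 = 14000 + 24500 + 10875 + 32000 = 81375
Overall = 0.75 × 67560 + 0.25 × 81375 = 50670 + 20343.75 = 71013.75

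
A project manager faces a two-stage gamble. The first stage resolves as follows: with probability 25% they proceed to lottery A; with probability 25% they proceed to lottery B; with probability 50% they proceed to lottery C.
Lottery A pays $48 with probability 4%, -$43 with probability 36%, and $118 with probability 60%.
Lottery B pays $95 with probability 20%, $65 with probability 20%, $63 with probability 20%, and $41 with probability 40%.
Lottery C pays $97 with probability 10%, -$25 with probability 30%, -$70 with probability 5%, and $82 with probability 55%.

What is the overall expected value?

$51.46

EV(A) = 0.04 × 48 + 0.36 × (-43) + 0.6 × 118 = 1.92 − 15.48 + 70.8 = 57.24
EV(B) = 0.2 × 95 + 0.2 × 65 + 0.2 × 63 + 0.4 × 41 = 19 + 13 + 12.6 + 16.4 = 61
EV(C) = 0.1 × 97 + 0.3 × (-25) + 0.05 × (-70) + 0.55 × 82 = 9.7 − 7.5 − 3.5 + 45.1 = 43.8
Overall = 0.25 × 57.24 + 0.25 × 61 + 0.5 × 43.8 = 14.31 + 15.25 + 21.9 = 51.46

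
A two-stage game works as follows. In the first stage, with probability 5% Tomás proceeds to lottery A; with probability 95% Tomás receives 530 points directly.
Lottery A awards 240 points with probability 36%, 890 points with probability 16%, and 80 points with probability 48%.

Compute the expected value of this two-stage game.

EV(A) = 0.36 × 240 + 0.16 × 890 + 0.48 × 80 = 86.4 + 142.4 + 38.4 = 267.2
Branch B: 530 (certain)
Overall = 0.05 × 267.2 + 0.95 × 530 = 13.36 + 503.5 = 516.86

516.86 points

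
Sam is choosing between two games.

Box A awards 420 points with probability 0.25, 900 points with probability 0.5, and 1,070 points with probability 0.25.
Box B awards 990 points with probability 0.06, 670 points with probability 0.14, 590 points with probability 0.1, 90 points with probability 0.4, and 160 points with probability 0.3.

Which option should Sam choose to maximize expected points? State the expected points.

Box A = 0.25 × 420 + 0.5 × 900 + 0.25 × 1070 = 105 + 450 + 267.5 = 822.5
Box B = 0.06 × 990 + 0.14 × 670 + 0.1 × 590 + 0.4 × 90 + 0.3 × 160 = 59.4 + 93.8 + 59 + 36 + 48 = 296.2

Box A (822.5 points)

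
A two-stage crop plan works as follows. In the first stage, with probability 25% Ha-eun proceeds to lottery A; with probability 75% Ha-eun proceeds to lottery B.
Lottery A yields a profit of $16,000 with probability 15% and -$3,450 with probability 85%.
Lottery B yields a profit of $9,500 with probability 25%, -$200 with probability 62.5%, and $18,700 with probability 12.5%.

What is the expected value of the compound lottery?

$3,307.50

EV(A) = 0.15 × 16000 + 0.85 × (-3450) = 2400 − 2932.5 = -532.5
EV(B) = 0.25 × 9500 + 0.625 × (-200) + 0.125 × 18700 = 2375 − 125 + 2337.5 = 4587.5
Overall = 0.25 × (-532.5) + 0.75 × 4587.5 = -133.125 + 3440.625 = 3307.5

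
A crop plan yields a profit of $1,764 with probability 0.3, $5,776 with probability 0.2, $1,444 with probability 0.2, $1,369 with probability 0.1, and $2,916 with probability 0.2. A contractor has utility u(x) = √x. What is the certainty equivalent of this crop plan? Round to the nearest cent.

E[u] = 0.3·√1764 + 0.2·√5776 + 0.2·√1444 + 0.1·√1369 + 0.2·√2916 = 0.3·42 + 0.2·76 + 0.2·38 + 0.1·37 + 0.2·54 = 49.9
CE = (49.9)² = 2490.01

$2,490.01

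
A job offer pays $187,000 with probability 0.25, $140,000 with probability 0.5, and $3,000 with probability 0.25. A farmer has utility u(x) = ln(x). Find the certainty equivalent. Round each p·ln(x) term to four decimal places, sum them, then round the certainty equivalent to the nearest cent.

$57,584.00

E[u] = 0.25·ln(187000) + 0.5·ln(140000) + 0.25·ln(3000) = 3.0347 + 5.9247 + 2.0016 = 10.9610
CE = e^10.9610 ≈ 57584.00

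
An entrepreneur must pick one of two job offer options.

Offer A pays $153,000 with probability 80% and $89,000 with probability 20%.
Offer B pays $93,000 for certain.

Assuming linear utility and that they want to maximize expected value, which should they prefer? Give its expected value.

Offer A ($140,200)

Offer A = 0.8 × 153000 + 0.2 × 89000 = 122400 + 17800 = 140200
Offer B: 93000 (certain)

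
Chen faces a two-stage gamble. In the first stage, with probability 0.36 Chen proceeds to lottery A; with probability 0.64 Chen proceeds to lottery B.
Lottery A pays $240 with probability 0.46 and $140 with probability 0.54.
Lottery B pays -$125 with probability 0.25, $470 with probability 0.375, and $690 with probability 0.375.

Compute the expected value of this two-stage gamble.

$325.36

EV(A) = 0.46 × 240 + 0.54 × 140 = 110.4 + 75.6 = 186
EV(B) = 0.25 × (-125) + 0.375 × 470 + 0.375 × 690 = -31.25 + 176.25 + 258.75 = 403.75
Overall = 0.36 × 186 + 0.64 × 403.75 = 66.96 + 258.4 = 325.36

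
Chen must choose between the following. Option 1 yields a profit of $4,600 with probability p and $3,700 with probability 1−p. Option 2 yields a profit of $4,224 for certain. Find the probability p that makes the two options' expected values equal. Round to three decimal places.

p·4600 + (1−p)·3700 = 4224
900p + 3700 = 4224
p = (4224 − 3700) / 900

p = 0.582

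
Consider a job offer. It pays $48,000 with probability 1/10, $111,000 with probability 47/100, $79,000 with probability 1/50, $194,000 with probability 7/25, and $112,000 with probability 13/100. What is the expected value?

$127,430

EV = 1/10 × 48000 + 47/100 × 111000 + 1/50 × 79000 + 7/25 × 194000 + 13/100 × 112000 = 4800 + 52170 + 1580 + 54320 + 14560 = 127430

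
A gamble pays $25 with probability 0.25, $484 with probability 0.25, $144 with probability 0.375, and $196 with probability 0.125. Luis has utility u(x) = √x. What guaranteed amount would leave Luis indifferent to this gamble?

E[u] = 0.25·√25 + 0.25·√484 + 0.375·√144 + 0.125·√196 = 0.25·5 + 0.25·22 + 0.375·12 + 0.125·14 = 13
CE = (13)² = 169

$169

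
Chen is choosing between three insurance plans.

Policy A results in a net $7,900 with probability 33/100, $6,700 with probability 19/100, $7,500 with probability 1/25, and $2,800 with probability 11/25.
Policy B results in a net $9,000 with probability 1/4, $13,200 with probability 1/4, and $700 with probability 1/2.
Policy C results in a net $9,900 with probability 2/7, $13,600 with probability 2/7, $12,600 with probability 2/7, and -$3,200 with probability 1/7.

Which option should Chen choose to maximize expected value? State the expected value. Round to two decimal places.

Policy C ($9,857.14)

Policy A = 33/100 × 7900 + 19/100 × 6700 + 1/25 × 7500 + 11/25 × 2800 = 2607 + 1273 + 300 + 1232 = 5412
Policy B = 1/4 × 9000 + 1/4 × 13200 + 1/2 × 700 = 2250 + 3300 + 350 = 5900
Policy C = 2/7 × 9900 + 2/7 × 13600 + 2/7 × 12600 + 1/7 × (-3200) = 2828.5714 + 3885.7143 + 3600 − 457.1429 = 9857.1429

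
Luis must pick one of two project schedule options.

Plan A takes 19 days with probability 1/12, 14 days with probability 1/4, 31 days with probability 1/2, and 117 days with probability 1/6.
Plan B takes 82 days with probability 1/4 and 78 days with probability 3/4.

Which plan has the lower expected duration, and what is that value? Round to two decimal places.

Plan A (40.08 days)

Plan A = 1/12 × 19 + 1/4 × 14 + 1/2 × 31 + 1/6 × 117 = 1.5833 + 3.5 + 15.5 + 19.5 = 40.0833
Plan B = 1/4 × 82 + 3/4 × 78 = 20.5 + 58.5 = 79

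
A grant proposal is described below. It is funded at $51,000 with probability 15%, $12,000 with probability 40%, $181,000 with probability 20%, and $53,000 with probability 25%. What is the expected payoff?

$61,900

EV = 0.15 × 51000 + 0.4 × 12000 + 0.2 × 181000 + 0.25 × 53000 = 7650 + 4800 + 36200 + 13250 = 61900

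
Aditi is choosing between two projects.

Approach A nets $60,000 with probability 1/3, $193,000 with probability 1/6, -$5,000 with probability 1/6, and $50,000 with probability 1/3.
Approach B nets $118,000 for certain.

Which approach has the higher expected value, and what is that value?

Approach A = 1/3 × 60000 + 1/6 × 193000 + 1/6 × (-5000) + 1/3 × 50000 = 20000 + 32166.6667 − 833.3333 + 16666.6667 = 68000
Approach B: 118000 (certain)

Approach B ($118,000)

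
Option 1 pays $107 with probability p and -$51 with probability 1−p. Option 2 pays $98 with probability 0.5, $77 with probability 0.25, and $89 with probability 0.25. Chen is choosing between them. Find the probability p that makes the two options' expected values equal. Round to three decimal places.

p = 0.896

EV(Option 2) = 0.5 × 98 + 0.25 × 77 + 0.25 × 89 = 49 + 19.25 + 22.25 = 90.5
p·107 + (1−p)·(-51) = 90.5
158p − 51 = 90.5
p = (90.5 + 51) / 158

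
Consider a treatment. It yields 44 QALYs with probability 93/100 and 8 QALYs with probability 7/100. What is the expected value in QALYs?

EV = 93/100 × 44 + 7/100 × 8 = 40.92 + 0.56 = 41.48

41.48 QALYs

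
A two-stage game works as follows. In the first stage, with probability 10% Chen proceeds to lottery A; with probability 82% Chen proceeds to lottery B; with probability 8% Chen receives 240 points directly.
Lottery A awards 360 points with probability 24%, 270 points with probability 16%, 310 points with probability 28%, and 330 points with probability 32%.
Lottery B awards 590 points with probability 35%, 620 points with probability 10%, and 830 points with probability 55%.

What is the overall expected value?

645.9 points

EV(A) = 0.24 × 360 + 0.16 × 270 + 0.28 × 310 + 0.32 × 330 = 86.4 + 43.2 + 86.8 + 105.6 = 322
EV(B) = 0.35 × 590 + 0.1 × 620 + 0.55 × 830 = 206.5 + 62 + 456.5 = 725
Branch C: 240 (certain)
Overall = 0.1 × 322 + 0.82 × 725 + 0.08 × 240 = 32.2 + 594.5 + 19.2 = 645.9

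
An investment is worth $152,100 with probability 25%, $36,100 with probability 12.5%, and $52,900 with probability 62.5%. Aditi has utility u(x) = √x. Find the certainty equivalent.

E[u] = 0.25·√152100 + 0.125·√36100 + 0.625·√52900 = 0.25·390 + 0.125·190 + 0.625·230 = 265
CE = (265)² = 70225

$70,225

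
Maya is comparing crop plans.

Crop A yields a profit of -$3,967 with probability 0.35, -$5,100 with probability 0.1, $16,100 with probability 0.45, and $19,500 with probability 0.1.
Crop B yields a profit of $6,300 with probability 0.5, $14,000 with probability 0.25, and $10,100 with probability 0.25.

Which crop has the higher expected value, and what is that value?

Crop B ($9,175)

Crop A = 0.35 × (-3967) + 0.1 × (-5100) + 0.45 × 16100 + 0.1 × 19500 = -1388.45 − 510 + 7245 + 1950 = 7296.55
Crop B = 0.5 × 6300 + 0.25 × 14000 + 0.25 × 10100 = 3150 + 3500 + 2525 = 9175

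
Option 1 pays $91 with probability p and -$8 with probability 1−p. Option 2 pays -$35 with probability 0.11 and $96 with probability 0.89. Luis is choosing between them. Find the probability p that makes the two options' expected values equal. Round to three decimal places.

p = 0.905

EV(Option 2) = 0.11 × (-35) + 0.89 × 96 = -3.85 + 85.44 = 81.59
p·91 + (1−p)·(-8) = 81.59
99p − 8 = 81.59
p = (81.59 + 8) / 99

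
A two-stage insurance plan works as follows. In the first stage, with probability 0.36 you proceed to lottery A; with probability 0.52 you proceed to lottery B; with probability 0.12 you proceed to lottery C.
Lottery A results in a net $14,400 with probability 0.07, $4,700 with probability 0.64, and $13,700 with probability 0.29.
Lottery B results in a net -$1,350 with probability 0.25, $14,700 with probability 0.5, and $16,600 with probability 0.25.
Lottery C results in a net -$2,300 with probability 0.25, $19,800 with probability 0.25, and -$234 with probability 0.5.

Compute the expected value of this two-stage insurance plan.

$9,191.50

EV(A) = 0.07 × 14400 + 0.64 × 4700 + 0.29 × 13700 = 1008 + 3008 + 3973 = 7989
EV(B) = 0.25 × (-1350) + 0.5 × 14700 + 0.25 × 16600 = -337.5 + 7350 + 4150 = 11162.5
EV(C) = 0.25 × (-2300) + 0.25 × 19800 + 0.5 × (-234) = -575 + 4950 − 117 = 4258
Overall = 0.36 × 7989 + 0.52 × 11162.5 + 0.12 × 4258 = 2876.04 + 5804.5 + 510.96 = 9191.5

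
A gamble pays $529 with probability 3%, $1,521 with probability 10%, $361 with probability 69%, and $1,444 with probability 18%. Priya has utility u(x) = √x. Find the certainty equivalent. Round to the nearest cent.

$602.21

E[u] = 0.03·√529 + 0.1·√1521 + 0.69·√361 + 0.18·√1444 = 0.03·23 + 0.1·39 + 0.69·19 + 0.18·38 = 24.54
CE = (24.54)² = 602.2116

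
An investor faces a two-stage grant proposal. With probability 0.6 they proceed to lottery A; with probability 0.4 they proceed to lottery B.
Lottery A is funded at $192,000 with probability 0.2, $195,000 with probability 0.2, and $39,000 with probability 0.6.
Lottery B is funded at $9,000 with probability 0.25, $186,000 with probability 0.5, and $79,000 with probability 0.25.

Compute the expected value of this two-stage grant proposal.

$106,480

EV(A) = 0.2 × 192000 + 0.2 × 195000 + 0.6 × 39000 = 38400 + 39000 + 23400 = 100800
EV(B) = 0.25 × 9000 + 0.5 × 186000 + 0.25 × 79000 = 2250 + 93000 + 19750 = 115000
Overall = 0.6 × 100800 + 0.4 × 115000 = 60480 + 46000 = 106480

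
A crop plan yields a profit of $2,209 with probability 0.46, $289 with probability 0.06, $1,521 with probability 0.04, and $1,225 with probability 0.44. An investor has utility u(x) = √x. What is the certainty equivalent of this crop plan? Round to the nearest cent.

$1,568.16

E[u] = 0.46·√2209 + 0.06·√289 + 0.04·√1521 + 0.44·√1225 = 0.46·47 + 0.06·17 + 0.04·39 + 0.44·35 = 39.6
CE = (39.6)² = 1568.16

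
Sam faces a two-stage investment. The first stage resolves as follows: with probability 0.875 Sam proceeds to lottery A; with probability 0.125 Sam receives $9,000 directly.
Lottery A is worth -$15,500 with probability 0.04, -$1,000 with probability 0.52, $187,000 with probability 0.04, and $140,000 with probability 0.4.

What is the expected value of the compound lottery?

$55,672.50

EV(A) = 0.04 × (-15500) + 0.52 × (-1000) + 0.04 × 187000 + 0.4 × 140000 = -620 − 520 + 7480 + 56000 = 62340
Branch B: 9000 (certain)
Overall = 0.875 × 62340 + 0.125 × 9000 = 54547.5 + 1125 = 55672.5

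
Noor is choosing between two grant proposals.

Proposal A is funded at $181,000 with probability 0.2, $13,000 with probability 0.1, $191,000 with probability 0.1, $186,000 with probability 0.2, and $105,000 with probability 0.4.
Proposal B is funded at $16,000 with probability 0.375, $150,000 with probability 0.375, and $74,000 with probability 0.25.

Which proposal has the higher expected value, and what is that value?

Proposal A = 0.2 × 181000 + 0.1 × 13000 + 0.1 × 191000 + 0.2 × 186000 + 0.4 × 105000 = 36200 + 1300 + 19100 + 37200 + 42000 = 135800
Proposal B = 0.375 × 16000 + 0.375 × 150000 + 0.25 × 74000 = 6000 + 56250 + 18500 = 80750

Proposal A ($135,800)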